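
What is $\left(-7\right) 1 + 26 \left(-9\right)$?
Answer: $-241$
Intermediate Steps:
$\left(-7\right) 1 + 26 \left(-9\right) = -7 - 234 = -241$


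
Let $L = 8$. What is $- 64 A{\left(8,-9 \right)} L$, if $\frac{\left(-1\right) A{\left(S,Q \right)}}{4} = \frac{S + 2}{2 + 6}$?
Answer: $2560$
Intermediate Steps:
$A{\left(S,Q \right)} = -1 - \frac{S}{2}$ ($A{\left(S,Q \right)} = - 4 \frac{S + 2}{2 + 6} = - 4 \frac{2 + S}{8} = - 4 \left(2 + S\right) \frac{1}{8} = - 4 \left(\frac{1}{4} + \frac{S}{8}\right) = -1 - \frac{S}{2}$)
$- 64 A{\left(8,-9 \right)} L = - 64 \left(-1 - 4\right) 8 = \left(-64\right) \left(-5\right) 8 = 320 \cdot 8 = 2560$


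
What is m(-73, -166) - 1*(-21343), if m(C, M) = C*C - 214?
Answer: 26458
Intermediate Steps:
m(C, M) = -214 + C² (m(C, M) = C² - 214 = -214 + C²)
m(-73, -166) - 1*(-21343) = (-214 + (-73)²) - 1*(-21343) = (-214 + 5329) + 21343 = 5115 + 21343 = 26458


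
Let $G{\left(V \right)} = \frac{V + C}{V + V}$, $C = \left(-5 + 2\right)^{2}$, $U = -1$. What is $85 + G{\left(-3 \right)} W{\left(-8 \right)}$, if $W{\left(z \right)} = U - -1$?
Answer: $85$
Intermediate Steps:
$C = 9$ ($C = \left(-3\right)^{2} = 9$)
$W{\left(z \right)} = 0$ ($W{\left(z \right)} = -1 - -1 = -1 + 1 = 0$)
$G{\left(V \right)} = \frac{9 + V}{2 V}$ ($G{\left(V \right)} = \frac{V + 9}{V + V} = \frac{9 + V}{2 V}$)
$85 + G{\left(-3 \right)} W{\left(-8 \right)} = 85 + \frac{9 - 3}{2 \left(-3\right)} 0 = 85 + \frac{1}{2} \left(- \frac{1}{3}\right) 6 \cdot 0 = 85 - 0 = 85 + 0 = 85$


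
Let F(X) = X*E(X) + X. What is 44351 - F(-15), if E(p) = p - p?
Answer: 44366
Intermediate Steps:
E(p) = 0
F(X) = X (F(X) = X*0 + X = 0 + X = X)
44351 - F(-15) = 44351 - 1*(-15) = 44351 + 15 = 44366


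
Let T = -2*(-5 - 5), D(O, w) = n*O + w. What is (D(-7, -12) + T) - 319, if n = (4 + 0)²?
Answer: -423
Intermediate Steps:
n = 16 (n = 4² = 16)
D(O, w) = w + 16*O (D(O, w) = 16*O + w = w + 16*O)
T = 20 (T = -2*(-10) = 20)
(D(-7, -12) + T) - 319 = ((-12 + 16*(-7)) + 20) - 319 = ((-12 - 112) + 20) - 319 = (-124 + 20) - 319 = -104 - 319 = -423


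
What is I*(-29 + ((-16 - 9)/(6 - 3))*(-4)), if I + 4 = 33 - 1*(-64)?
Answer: 403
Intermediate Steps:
I = 93 (I = -4 + (33 - 1*(-64)) = -4 + (33 + 64) = -4 + 97 = 93)
I*(-29 + ((-16 - 9)/(6 - 3))*(-4)) = 93*(-29 + ((-16 - 9)/(6 - 3))*(-4)) = 93*(-29 - 25/3*(-4)) = 93*(-29 + 100/3) = 93*(13/3) = 403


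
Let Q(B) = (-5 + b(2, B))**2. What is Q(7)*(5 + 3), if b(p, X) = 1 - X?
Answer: 968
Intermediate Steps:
Q(B) = (-4 - B)**2 (Q(B) = (-5 + (1 - B))**2 = (-4 - B)**2)
Q(7)*(5 + 3) = (4 + 7)**2*(5 + 3) = 11**2*8 = 121*8 = 968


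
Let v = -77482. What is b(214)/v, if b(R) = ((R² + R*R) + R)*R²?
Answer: -2102173788/38741 ≈ -54262.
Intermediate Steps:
b(R) = R²*(R + 2*R²) (b(R) = ((R² + R²) + R)*R² = (2*R² + R)*R² = (R + 2*R²)*R² = R²*(R + 2*R²))
b(214)/v = (214³*(1 + 2*214))/(-77482) = (9800344*(1 + 428))*(-1/77482) = (9800344*429)*(-1/77482) = 4204347576*(-1/77482) = -2102173788/38741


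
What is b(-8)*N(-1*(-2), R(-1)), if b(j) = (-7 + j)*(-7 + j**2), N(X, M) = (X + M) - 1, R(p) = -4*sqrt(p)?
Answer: -855 + 3420*I ≈ -855.0 + 3420.0*I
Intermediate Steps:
N(X, M) = -1 + M + X (N(X, M) = (M + X) - 1 = -1 + M + X)
b(-8)*N(-1*(-2), R(-1)) = (49 + (-8)**3 - 7*(-8) - 7*(-8)**2)*(-1 - 4*I - 1*(-2)) = (49 - 512 + 56 - 7*64)*(-1 - 4*I + 2) = (49 - 512 + 56 - 448)*(1 - 4*I) = -855*(1 - 4*I) = -855 + 3420*I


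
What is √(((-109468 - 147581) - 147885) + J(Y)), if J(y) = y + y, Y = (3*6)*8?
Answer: I*√404646 ≈ 636.12*I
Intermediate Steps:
Y = 144 (Y = 18*8 = 144)
J(y) = 2*y
√(((-109468 - 147581) - 147885) + J(Y)) = √(((-109468 - 147581) - 147885) + 2*144) = √((-257049 - 147885) + 288) = √(-404934 + 288) = √(-404646) = I*√404646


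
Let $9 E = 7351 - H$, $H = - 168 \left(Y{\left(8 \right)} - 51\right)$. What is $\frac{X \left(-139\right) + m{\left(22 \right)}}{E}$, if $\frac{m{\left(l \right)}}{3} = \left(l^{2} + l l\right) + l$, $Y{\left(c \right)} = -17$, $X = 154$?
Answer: $\frac{165924}{4073} \approx 40.738$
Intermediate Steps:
$H = 11424$ ($H = - 168 \left(-17 - 51\right) = \left(-168\right) \left(-68\right) = 11424$)
$m{\left(l \right)} = 3 l + 6 l^{2}$ ($m{\left(l \right)} = 3 \left(\left(l^{2} + l l\right) + l\right) = 3 \left(\left(l^{2} + l^{2}\right) + l\right) = 3 \left(2 l^{2} + l\right) = 3 \left(l + 2 l^{2}\right) = 3 l + 6 l^{2}$)
$E = - \frac{4073}{9}$ ($E = \frac{7351 - 11424}{9} = \frac{1}{9} \left(-4073\right) = - \frac{4073}{9} \approx -452.56$)
$\frac{X \left(-139\right) + m{\left(22 \right)}}{E} = \frac{154 \left(-139\right) + 3 \cdot 22 \left(1 + 2 \cdot 22\right)}{- \frac{4073}{9}} = \left(-21406 + 3 \cdot 22 \left(1 + 44\right)\right) \left(- \frac{9}{4073}\right) = \left(-21406 + 3 \cdot 22 \cdot 45\right) \left(- \frac{9}{4073}\right) = \left(-21406 + 2970\right) \left(- \frac{9}{4073}\right) = \left(-18436\right) \left(- \frac{9}{4073}\right) = \frac{165924}{4073}$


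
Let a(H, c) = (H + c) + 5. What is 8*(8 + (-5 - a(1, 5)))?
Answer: -64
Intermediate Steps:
a(H, c) = 5 + H + c
8*(8 + (-5 - a(1, 5))) = 8*(8 + (-5 - (5 + 1 + 5))) = 8*(8 + (-5 - 1*11)) = 8*(8 + (-5 - 11)) = 8*(8 - 16) = 8*(-8) = -64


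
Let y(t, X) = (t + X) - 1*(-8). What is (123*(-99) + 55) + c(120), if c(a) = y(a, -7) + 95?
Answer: -11906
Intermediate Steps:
y(t, X) = 8 + X + t (y(t, X) = (X + t) + 8 = 8 + X + t)
c(a) = 96 + a (c(a) = (8 - 7 + a) + 95 = (1 + a) + 95 = 96 + a)
(123*(-99) + 55) + c(120) = (123*(-99) + 55) + (96 + 120) = (-12177 + 55) + 216 = -12122 + 216 = -11906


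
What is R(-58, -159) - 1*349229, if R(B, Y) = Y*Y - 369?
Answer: -324317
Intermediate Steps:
R(B, Y) = -369 + Y² (R(B, Y) = Y² - 369 = -369 + Y²)
R(-58, -159) - 1*349229 = (-369 + (-159)²) - 1*349229 = (-369 + 25281) - 349229 = 24912 - 349229 = -324317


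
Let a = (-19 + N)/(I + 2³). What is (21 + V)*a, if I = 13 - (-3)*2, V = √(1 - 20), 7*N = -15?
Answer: -148/9 - 148*I*√19/189 ≈ -16.444 - 3.4133*I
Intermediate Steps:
N = -15/7 (N = (⅐)*(-15) = -15/7 ≈ -2.1429)
V = I*√19 (V = √(-19) = I*√19 ≈ 4.3589*I)
I = 19 (I = 13 - 1*(-6) = 13 + 6 = 19)
a = -148/189 (a = (-19 - 15/7)/(19 + 2³) = -148/(7*(19 + 8)) = -148/7/27 = -148/7*1/27 = -148/189 ≈ -0.78307)
(21 + V)*a = (21 + I*√19)*(-148/189) = -148/9 - 148*I*√19/189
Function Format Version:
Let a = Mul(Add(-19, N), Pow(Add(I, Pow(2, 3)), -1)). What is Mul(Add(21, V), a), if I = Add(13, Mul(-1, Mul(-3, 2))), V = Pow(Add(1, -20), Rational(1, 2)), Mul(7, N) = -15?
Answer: Add(Rational(-148, 9), Mul(Rational(-148, 189), I, Pow(19, Rational(1, 2)))) ≈ Add(-16.444, Mul(-3.4133, I))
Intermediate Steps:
N = Rational(-15, 7) (N = Mul(Rational(1, 7), -15) = Rational(-15, 7) ≈ -2.1429)
V = Mul(I, Pow(19, Rational(1, 2))) (V = Pow(-19, Rational(1, 2)) = Mul(I, Pow(19, Rational(1, 2))) ≈ Mul(4.3589, I))
I = 19 (I = Add(13, Mul(-1, -6)) = Add(13, 6) = 19)
a = Rational(-148, 189) (a = Mul(Add(-19, Rational(-15, 7)), Pow(Add(19, Pow(2, 3)), -1)) = Mul(Rational(-148, 7), Pow(Add(19, 8), -1)) = Mul(Rational(-148, 7), Pow(27, -1)) = Mul(Rational(-148, 7), Rational(1, 27)) = Rational(-148, 189) ≈ -0.78307)
Mul(Add(21, V), a) = Mul(Add(21, Mul(I, Pow(19, Rational(1, 2)))), Rational(-148, 189)) = Add(Rational(-148, 9), Mul(Rational(-148, 189), I, Pow(19, Rational(1, 2))))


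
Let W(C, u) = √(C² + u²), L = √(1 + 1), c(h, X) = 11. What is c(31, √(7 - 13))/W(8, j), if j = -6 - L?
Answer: 11*√6/(6*√(17 + 2*√2)) ≈ 1.0085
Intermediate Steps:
L = √2 ≈ 1.4142
j = -6 - √2 ≈ -7.4142
c(31, √(7 - 13))/W(8, j) = 11/(√(8² + (-6 - √2)²)) = 11/(√(64 + (-6 - √2)²)) = 11/√(64 + (-6 - √2)²)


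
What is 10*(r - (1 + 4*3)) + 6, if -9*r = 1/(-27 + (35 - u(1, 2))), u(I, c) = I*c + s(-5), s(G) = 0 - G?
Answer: -1126/9 ≈ -125.11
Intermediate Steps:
s(G) = -G
u(I, c) = 5 + I*c (u(I, c) = I*c - 1*(-5) = I*c + 5 = 5 + I*c)
r = -⅑ (r = -1/(9*(-27 + (35 - (5 + 1*2)))) = -1/(9*(-27 + (35 - (5 + 2)))) = -1/(9*(-27 + (35 - 1*7))) = -1/(9*(-27 + (35 - 7))) = -1/(9*(-27 + 28)) = -⅑/1 = -⅑*1 = -⅑ ≈ -0.11111)
10*(r - (1 + 4*3)) + 6 = 10*(-⅑ - (1 + 4*3)) + 6 = 10*(-⅑ - (1 + 12)) + 6 = 10*(-⅑ - 1*13) + 6 = 10*(-⅑ - 13) + 6 = 10*(-118/9) + 6 = -1180/9 + 6 = -1126/9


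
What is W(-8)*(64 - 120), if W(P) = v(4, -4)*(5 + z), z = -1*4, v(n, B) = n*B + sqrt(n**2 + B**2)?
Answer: 896 - 224*sqrt(2) ≈ 579.22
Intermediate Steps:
v(n, B) = sqrt(B**2 + n**2) + B*n (v(n, B) = B*n + sqrt(B**2 + n**2) = sqrt(B**2 + n**2) + B*n)
z = -4
W(P) = -16 + 4*sqrt(2) (W(P) = (sqrt((-4)**2 + 4**2) - 4*4)*(5 - 4) = (sqrt(16 + 16) - 16)*1 = (sqrt(32) - 16)*1 = (4*sqrt(2) - 16)*1 = (-16 + 4*sqrt(2))*1 = -16 + 4*sqrt(2))
W(-8)*(64 - 120) = (-16 + 4*sqrt(2))*(64 - 120) = (-16 + 4*sqrt(2))*(-56) = 896 - 224*sqrt(2)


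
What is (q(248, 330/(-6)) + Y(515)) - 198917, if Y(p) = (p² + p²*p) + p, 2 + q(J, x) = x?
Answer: 136657641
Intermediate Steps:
q(J, x) = -2 + x
Y(p) = p + p² + p³ (Y(p) = (p² + p³) + p = p + p² + p³)
(q(248, 330/(-6)) + Y(515)) - 198917 = ((-2 + 330/(-6)) + 515*(1 + 515 + 515²)) - 198917 = ((-2 + 330*(-⅙)) + 515*(1 + 515 + 265225)) - 198917 = ((-2 - 55) + 515*265741) - 198917 = (-57 + 136856615) - 198917 = 136856558 - 198917 = 136657641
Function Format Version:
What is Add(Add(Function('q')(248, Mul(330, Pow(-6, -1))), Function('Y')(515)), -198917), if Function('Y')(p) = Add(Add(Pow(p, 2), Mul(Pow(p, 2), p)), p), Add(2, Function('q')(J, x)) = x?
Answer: 136657641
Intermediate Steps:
Function('q')(J, x) = Add(-2, x)
Function('Y')(p) = Add(p, Pow(p, 2), Pow(p, 3)) (Function('Y')(p) = Add(Add(Pow(p, 2), Pow(p, 3)), p) = Add(p, Pow(p, 2), Pow(p, 3)))
Add(Add(Function('q')(248, Mul(330, Pow(-6, -1))), Function('Y')(515)), -198917) = Add(Add(Add(-2, Mul(330, Pow(-6, -1))), Mul(515, Add(1, 515, Pow(515, 2)))), -198917) = Add(Add(Add(-2, Mul(330, Rational(-1, 6))), Mul(515, Add(1, 515, 265225))), -198917) = Add(Add(Add(-2, -55), Mul(515, 265741)), -198917) = Add(Add(-57, 136856615), -198917) = Add(136856558, -198917) = 136657641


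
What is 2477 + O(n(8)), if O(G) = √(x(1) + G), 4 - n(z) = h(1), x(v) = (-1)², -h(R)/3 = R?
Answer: 2477 + 2*√2 ≈ 2479.8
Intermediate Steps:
h(R) = -3*R
x(v) = 1
n(z) = 7 (n(z) = 4 - (-3) = 4 - 1*(-3) = 4 + 3 = 7)
O(G) = √(1 + G)
2477 + O(n(8)) = 2477 + √(1 + 7) = 2477 + √8 = 2477 + 2*√2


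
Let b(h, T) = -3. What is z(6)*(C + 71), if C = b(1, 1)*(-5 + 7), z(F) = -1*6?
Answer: -390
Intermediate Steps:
z(F) = -6
C = -6 (C = -3*(-5 + 7) = -3*2 = -6)
z(6)*(C + 71) = -6*(-6 + 71) = -6*65 = -390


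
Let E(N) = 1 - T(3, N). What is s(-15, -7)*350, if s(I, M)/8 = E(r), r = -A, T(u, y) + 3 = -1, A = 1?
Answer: 14000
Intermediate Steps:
T(u, y) = -4 (T(u, y) = -3 - 1 = -4)
r = -1 (r = -1*1 = -1)
E(N) = 5 (E(N) = 1 - 1*(-4) = 1 + 4 = 5)
s(I, M) = 40 (s(I, M) = 8*5 = 40)
s(-15, -7)*350 = 40*350 = 14000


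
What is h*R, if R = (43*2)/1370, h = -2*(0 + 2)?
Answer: -172/685 ≈ -0.25109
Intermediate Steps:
h = -4 (h = -2*2 = -4)
R = 43/685 (R = 86*(1/1370) = 43/685 ≈ 0.062774)
h*R = -4*43/685 = -172/685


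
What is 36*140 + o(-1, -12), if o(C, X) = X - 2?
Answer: 5026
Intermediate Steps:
o(C, X) = -2 + X
36*140 + o(-1, -12) = 36*140 + (-2 - 12) = 5040 - 14 = 5026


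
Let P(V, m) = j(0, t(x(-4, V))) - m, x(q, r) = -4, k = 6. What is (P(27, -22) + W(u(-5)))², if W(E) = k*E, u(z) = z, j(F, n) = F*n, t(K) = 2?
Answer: 64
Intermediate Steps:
P(V, m) = -m (P(V, m) = 0*2 - m = 0 - m = -m)
W(E) = 6*E
(P(27, -22) + W(u(-5)))² = (-1*(-22) + 6*(-5))² = (22 - 30)² = (-8)² = 64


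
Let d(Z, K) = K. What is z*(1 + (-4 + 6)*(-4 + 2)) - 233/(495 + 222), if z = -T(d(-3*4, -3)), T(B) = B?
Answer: -6686/717 ≈ -9.3250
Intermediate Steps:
z = 3 (z = -1*(-3) = 3)
z*(1 + (-4 + 6)*(-4 + 2)) - 233/(495 + 222) = 3*(1 + (-4 + 6)*(-4 + 2)) - 233/(495 + 222) = 3*(1 + 2*(-2)) - 233/717 = 3*(1 - 4) + (1/717)*(-233) = 3*(-3) - 233/717 = -9 - 233/717 = -6686/717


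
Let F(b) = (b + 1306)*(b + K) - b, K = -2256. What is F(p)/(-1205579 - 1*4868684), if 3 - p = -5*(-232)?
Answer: 507380/6074263 ≈ 0.083529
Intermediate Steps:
p = -1157 (p = 3 - (-5)*(-232) = 3 - 1*1160 = 3 - 1160 = -1157)
F(b) = -b + (-2256 + b)*(1306 + b) (F(b) = (b + 1306)*(b - 2256) - b = (1306 + b)*(-2256 + b) - b = (-2256 + b)*(1306 + b) - b = -b + (-2256 + b)*(1306 + b))
F(p)/(-1205579 - 1*4868684) = (-2946336 + (-1157)² - 951*(-1157))/(-1205579 - 1*4868684) = (-2946336 + 1338649 + 1100307)/(-1205579 - 4868684) = -507380/(-6074263) = -507380*(-1/6074263) = 507380/6074263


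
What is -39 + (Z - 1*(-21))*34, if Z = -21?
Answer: -39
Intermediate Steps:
-39 + (Z - 1*(-21))*34 = -39 + (-21 - 1*(-21))*34 = -39 + (-21 + 21)*34 = -39 + 0*34 = -39 + 0 = -39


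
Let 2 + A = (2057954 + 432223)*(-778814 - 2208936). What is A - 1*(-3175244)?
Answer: -7440023156508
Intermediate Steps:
A = -7440026331752 (A = -2 + (2057954 + 432223)*(-778814 - 2208936) = -2 + 2490177*(-2987750) = -2 - 7440026331750 = -7440026331752)
A - 1*(-3175244) = -7440026331752 - 1*(-3175244) = -7440026331752 + 3175244 = -7440023156508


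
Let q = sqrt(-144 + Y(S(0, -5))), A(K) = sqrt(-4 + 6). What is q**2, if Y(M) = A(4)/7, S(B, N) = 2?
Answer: -144 + sqrt(2)/7 ≈ -143.80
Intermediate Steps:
A(K) = sqrt(2)
Y(M) = sqrt(2)/7
q = sqrt(-144 + sqrt(2)/7) ≈ 11.992*I
q**2 = (sqrt(-7056 + 7*sqrt(2))/7)**2 = -144 + sqrt(2)/7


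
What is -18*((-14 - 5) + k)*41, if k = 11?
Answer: 5904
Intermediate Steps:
-18*((-14 - 5) + k)*41 = -18*((-14 - 5) + 11)*41 = -18*(-19 + 11)*41 = -18*(-8)*41 = 144*41 = 5904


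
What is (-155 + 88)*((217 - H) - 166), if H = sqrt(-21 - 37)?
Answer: -3417 + 67*I*sqrt(58) ≈ -3417.0 + 510.26*I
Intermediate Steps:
H = I*sqrt(58) (H = sqrt(-58) = I*sqrt(58) ≈ 7.6158*I)
(-155 + 88)*((217 - H) - 166) = (-155 + 88)*((217 - I*sqrt(58)) - 166) = -67*((217 - I*sqrt(58)) - 166) = -67*(51 - I*sqrt(58)) = -3417 + 67*I*sqrt(58)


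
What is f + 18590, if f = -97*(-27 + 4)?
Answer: 20821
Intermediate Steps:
f = 2231 (f = -97*(-23) = 2231)
f + 18590 = 2231 + 18590 = 20821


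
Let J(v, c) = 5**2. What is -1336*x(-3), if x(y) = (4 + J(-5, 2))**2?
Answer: -1123576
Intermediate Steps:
J(v, c) = 25
x(y) = 841 (x(y) = (4 + 25)**2 = 29**2 = 841)
-1336*x(-3) = -1336*841 = -1123576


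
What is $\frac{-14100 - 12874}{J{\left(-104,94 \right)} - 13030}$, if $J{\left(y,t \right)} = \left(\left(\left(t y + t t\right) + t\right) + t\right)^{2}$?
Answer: $- \frac{13487}{276237} \approx -0.048824$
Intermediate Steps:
$J{\left(y,t \right)} = \left(t^{2} + 2 t + t y\right)^{2}$ ($J{\left(y,t \right)} = \left(\left(\left(t y + t^{2}\right) + t\right) + t\right)^{2} = \left(\left(\left(t^{2} + t y\right) + t\right) + t\right)^{2} = \left(\left(t + t^{2} + t y\right) + t\right)^{2} = \left(t^{2} + 2 t + t y\right)^{2}$)
$\frac{-14100 - 12874}{J{\left(-104,94 \right)} - 13030} = \frac{-14100 - 12874}{94^{2} \left(2 + 94 - 104\right)^{2} - 13030} = - \frac{26974}{8836 \left(-8\right)^{2} - 13030} = - \frac{26974}{8836 \cdot 64 - 13030} = - \frac{26974}{565504 - 13030} = - \frac{26974}{552474} = \left(-26974\right) \frac{1}{552474} = - \frac{13487}{276237}$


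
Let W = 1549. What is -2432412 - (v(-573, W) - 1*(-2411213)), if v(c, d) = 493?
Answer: -4844118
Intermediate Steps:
-2432412 - (v(-573, W) - 1*(-2411213)) = -2432412 - (493 - 1*(-2411213)) = -2432412 - (493 + 2411213) = -2432412 - 1*2411706 = -2432412 - 2411706 = -4844118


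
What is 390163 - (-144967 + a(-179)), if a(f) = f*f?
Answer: 503089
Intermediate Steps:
a(f) = f²
390163 - (-144967 + a(-179)) = 390163 - (-144967 + (-179)²) = 390163 - (-144967 + 32041) = 390163 - 1*(-112926) = 390163 + 112926 = 503089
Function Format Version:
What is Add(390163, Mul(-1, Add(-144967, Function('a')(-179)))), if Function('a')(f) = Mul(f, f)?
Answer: 503089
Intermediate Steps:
Function('a')(f) = Pow(f, 2)
Add(390163, Mul(-1, Add(-144967, Function('a')(-179)))) = Add(390163, Mul(-1, Add(-144967, Pow(-179, 2)))) = Add(390163, Mul(-1, Add(-144967, 32041))) = Add(390163, Mul(-1, -112926)) = Add(390163, 112926) = 503089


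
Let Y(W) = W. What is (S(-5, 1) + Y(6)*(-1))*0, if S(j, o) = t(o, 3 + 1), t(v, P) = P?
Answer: 0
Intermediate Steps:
S(j, o) = 4 (S(j, o) = 3 + 1 = 4)
(S(-5, 1) + Y(6)*(-1))*0 = (4 + 6*(-1))*0 = (4 - 6)*0 = -2*0 = 0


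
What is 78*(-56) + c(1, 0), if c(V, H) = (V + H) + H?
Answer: -4367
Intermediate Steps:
c(V, H) = V + 2*H (c(V, H) = (H + V) + H = V + 2*H)
78*(-56) + c(1, 0) = 78*(-56) + (1 + 2*0) = -4368 + (1 + 0) = -4368 + 1 = -4367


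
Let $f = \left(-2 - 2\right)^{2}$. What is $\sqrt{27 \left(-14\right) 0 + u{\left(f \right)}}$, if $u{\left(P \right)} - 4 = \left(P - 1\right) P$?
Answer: $2 \sqrt{61} \approx 15.62$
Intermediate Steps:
$f = 16$ ($f = \left(-4\right)^{2} = 16$)
$u{\left(P \right)} = 4 + P \left(-1 + P\right)$ ($u{\left(P \right)} = 4 + \left(P - 1\right) P = 4 + \left(-1 + P\right) P = 4 + P \left(-1 + P\right)$)
$\sqrt{27 \left(-14\right) 0 + u{\left(f \right)}} = \sqrt{27 \left(-14\right) 0 + \left(4 + 16^{2} - 16\right)} = \sqrt{\left(-378\right) 0 + \left(4 + 256 - 16\right)} = \sqrt{0 + 244} = \sqrt{244} = 2 \sqrt{61}$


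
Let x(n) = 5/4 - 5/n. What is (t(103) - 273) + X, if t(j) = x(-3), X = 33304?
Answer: 396407/12 ≈ 33034.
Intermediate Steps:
x(n) = 5/4 - 5/n (x(n) = 5*(¼) - 5/n = 5/4 - 5/n)
t(j) = 35/12 (t(j) = 5/4 - 5/(-3) = 5/4 - 5*(-⅓) = 5/4 + 5/3 = 35/12)
(t(103) - 273) + X = (35/12 - 273) + 33304 = -3241/12 + 33304 = 396407/12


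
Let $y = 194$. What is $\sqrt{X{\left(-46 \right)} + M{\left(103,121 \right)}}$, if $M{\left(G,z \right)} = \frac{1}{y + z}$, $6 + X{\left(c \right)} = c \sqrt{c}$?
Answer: $\frac{\sqrt{-66115 - 507150 i \sqrt{46}}}{105} \approx 12.37 - 12.61 i$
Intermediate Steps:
$X{\left(c \right)} = -6 + c^{\frac{3}{2}}$ ($X{\left(c \right)} = -6 + c \sqrt{c} = -6 + c^{\frac{3}{2}}$)
$M{\left(G,z \right)} = \frac{1}{194 + z}$
$\sqrt{X{\left(-46 \right)} + M{\left(103,121 \right)}} = \sqrt{\left(-6 + \left(-46\right)^{\frac{3}{2}}\right) + \frac{1}{194 + 121}} = \sqrt{\left(-6 - 46 i \sqrt{46}\right) + \frac{1}{315}} = \sqrt{- \frac{1889}{315} - 46 i \sqrt{46}}$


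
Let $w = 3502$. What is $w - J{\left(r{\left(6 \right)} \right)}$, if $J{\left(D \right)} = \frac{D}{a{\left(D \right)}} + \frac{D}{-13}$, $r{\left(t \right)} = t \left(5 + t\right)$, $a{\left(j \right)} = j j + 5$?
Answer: $\frac{198825854}{56693} \approx 3507.1$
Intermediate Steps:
$a{\left(j \right)} = 5 + j^{2}$ ($a{\left(j \right)} = j^{2} + 5 = 5 + j^{2}$)
$J{\left(D \right)} = - \frac{D}{13} + \frac{D}{5 + D^{2}}$ ($J{\left(D \right)} = \frac{D}{5 + D^{2}} + \frac{D}{-13} = \frac{D}{5 + D^{2}} + D \left(- \frac{1}{13}\right) = \frac{D}{5 + D^{2}} - \frac{D}{13} = - \frac{D}{13} + \frac{D}{5 + D^{2}}$)
$w - J{\left(r{\left(6 \right)} \right)} = 3502 - \frac{6 \left(5 + 6\right) \left(8 - \left(6 \left(5 + 6\right)\right)^{2}\right)}{13 \left(5 + \left(6 \left(5 + 6\right)\right)^{2}\right)} = 3502 - \frac{6 \cdot 11 \left(8 - \left(6 \cdot 11\right)^{2}\right)}{13 \left(5 + \left(6 \cdot 11\right)^{2}\right)} = 3502 - \frac{1}{13} \cdot 66 \frac{1}{5 + 66^{2}} \left(8 - 66^{2}\right) = 3502 - \frac{1}{13} \cdot 66 \frac{1}{5 + 4356} \left(8 - 4356\right) = 3502 - \frac{1}{13} \cdot 66 \cdot \frac{1}{4361} \left(8 - 4356\right) = 3502 - \frac{1}{13} \cdot 66 \cdot \frac{1}{4361} \left(-4348\right) = 3502 - - \frac{286968}{56693} = 3502 + \frac{286968}{56693} = \frac{198825854}{56693}$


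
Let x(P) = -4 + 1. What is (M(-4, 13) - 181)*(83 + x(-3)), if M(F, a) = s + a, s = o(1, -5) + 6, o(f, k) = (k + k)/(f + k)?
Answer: -12760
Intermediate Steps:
o(f, k) = 2*k/(f + k) (o(f, k) = (2*k)/(f + k) = 2*k/(f + k))
x(P) = -3
s = 17/2 (s = 2*(-5)/(1 - 5) + 6 = 2*(-5)/(-4) + 6 = 2*(-5)*(-¼) + 6 = 5/2 + 6 = 17/2 ≈ 8.5000)
M(F, a) = 17/2 + a
(M(-4, 13) - 181)*(83 + x(-3)) = ((17/2 + 13) - 181)*(83 - 3) = (43/2 - 181)*80 = -319/2*80 = -12760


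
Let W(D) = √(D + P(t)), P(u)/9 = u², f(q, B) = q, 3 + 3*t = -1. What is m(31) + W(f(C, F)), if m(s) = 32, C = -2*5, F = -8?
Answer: 32 + √6 ≈ 34.449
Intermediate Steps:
t = -4/3 (t = -1 + (⅓)*(-1) = -1 - ⅓ = -4/3 ≈ -1.3333)
C = -10
P(u) = 9*u²
W(D) = √(16 + D) (W(D) = √(D + 9*(-4/3)²) = √(D + 9*(16/9)) = √(D + 16) = √(16 + D))
m(31) + W(f(C, F)) = 32 + √(16 - 10) = 32 + √6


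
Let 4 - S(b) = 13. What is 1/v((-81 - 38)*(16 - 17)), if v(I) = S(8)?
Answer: -1/9 ≈ -0.11111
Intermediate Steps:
S(b) = -9 (S(b) = 4 - 1*13 = 4 - 13 = -9)
v(I) = -9
1/v((-81 - 38)*(16 - 17)) = 1/(-9) = -1/9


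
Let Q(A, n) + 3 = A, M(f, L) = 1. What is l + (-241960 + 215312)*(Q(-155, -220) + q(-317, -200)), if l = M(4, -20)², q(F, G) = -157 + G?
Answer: 13723721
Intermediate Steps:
Q(A, n) = -3 + A
l = 1 (l = 1² = 1)
l + (-241960 + 215312)*(Q(-155, -220) + q(-317, -200)) = 1 + (-241960 + 215312)*((-3 - 155) + (-157 - 200)) = 1 - 26648*(-158 - 357) = 1 - 26648*(-515) = 1 + 13723720 = 13723721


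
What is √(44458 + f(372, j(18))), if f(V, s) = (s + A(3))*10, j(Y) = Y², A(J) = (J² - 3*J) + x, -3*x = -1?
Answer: 16*√1677/3 ≈ 218.41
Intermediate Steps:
x = ⅓ (x = -⅓*(-1) = ⅓ ≈ 0.33333)
A(J) = ⅓ + J² - 3*J (A(J) = (J² - 3*J) + ⅓ = ⅓ + J² - 3*J)
f(V, s) = 10/3 + 10*s (f(V, s) = (s + (⅓ + 3² - 3*3))*10 = (s + (⅓ + 9 - 9))*10 = (s + ⅓)*10 = (⅓ + s)*10 = 10/3 + 10*s)
√(44458 + f(372, j(18))) = √(44458 + (10/3 + 10*18²)) = √(44458 + (10/3 + 10*324)) = √(44458 + (10/3 + 3240)) = √(44458 + 9730/3) = √(143104/3) = 16*√1677/3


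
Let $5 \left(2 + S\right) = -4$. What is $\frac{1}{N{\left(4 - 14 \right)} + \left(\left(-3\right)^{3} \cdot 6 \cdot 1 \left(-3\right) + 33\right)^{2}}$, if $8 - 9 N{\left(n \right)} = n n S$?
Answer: $\frac{1}{269393} \approx 3.712 \cdot 10^{-6}$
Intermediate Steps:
$S = - \frac{14}{5}$ ($S = -2 + \frac{1}{5} \left(-4\right) = -2 - \frac{4}{5} = - \frac{14}{5} \approx -2.8$)
$N{\left(n \right)} = \frac{8}{9} + \frac{14 n^{2}}{45}$ ($N{\left(n \right)} = \frac{8}{9} - \frac{n n \left(- \frac{14}{5}\right)}{9} = \frac{8}{9} - \frac{n^{2} \left(- \frac{14}{5}\right)}{9} = \frac{8}{9} - \frac{\left(- \frac{14}{5}\right) n^{2}}{9} = \frac{8}{9} + \frac{14 n^{2}}{45}$)
$\frac{1}{N{\left(4 - 14 \right)} + \left(\left(-3\right)^{3} \cdot 6 \cdot 1 \left(-3\right) + 33\right)^{2}} = \frac{1}{\left(\frac{8}{9} + \frac{14 \left(4 - 14\right)^{2}}{45}\right) + \left(\left(-3\right)^{3} \cdot 6 \cdot 1 \left(-3\right) + 33\right)^{2}} = \frac{1}{\left(\frac{8}{9} + \frac{14 \left(4 - 14\right)^{2}}{45}\right) + \left(\left(-27\right) 6 \left(-3\right) + 33\right)^{2}} = \frac{1}{\left(\frac{8}{9} + \frac{14 \left(-10\right)^{2}}{45}\right) + \left(\left(-162\right) \left(-3\right) + 33\right)^{2}} = \frac{1}{\left(\frac{8}{9} + \frac{14}{45} \cdot 100\right) + \left(486 + 33\right)^{2}} = \frac{1}{\left(\frac{8}{9} + \frac{280}{9}\right) + 519^{2}} = \frac{1}{32 + 269361} = \frac{1}{269393}$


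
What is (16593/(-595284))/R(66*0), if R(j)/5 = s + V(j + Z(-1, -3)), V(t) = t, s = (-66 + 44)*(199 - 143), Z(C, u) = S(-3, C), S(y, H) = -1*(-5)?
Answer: 5531/1217355780 ≈ 4.5435e-6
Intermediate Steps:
S(y, H) = 5
Z(C, u) = 5
s = -1232 (s = -22*56 = -1232)
R(j) = -6135 + 5*j (R(j) = 5*(-1232 + (j + 5)) = 5*(-1232 + (5 + j)) = 5*(-1227 + j) = -6135 + 5*j)
(16593/(-595284))/R(66*0) = (16593/(-595284))/(-6135 + 5*(66*0)) = (16593*(-1/595284))/(-6135 + 5*0) = -5531/(198428*(-6135 + 0)) = -5531/198428/(-6135) = -5531/198428*(-1/6135) = 5531/1217355780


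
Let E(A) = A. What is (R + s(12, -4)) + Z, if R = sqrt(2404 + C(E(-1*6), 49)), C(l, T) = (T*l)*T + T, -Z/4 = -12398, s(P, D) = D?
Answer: 49588 + I*sqrt(11953) ≈ 49588.0 + 109.33*I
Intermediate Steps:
Z = 49592 (Z = -4*(-12398) = 49592)
C(l, T) = T + l*T**2 (C(l, T) = l*T**2 + T = T + l*T**2)
R = I*sqrt(11953) (R = sqrt(2404 + 49*(1 + 49*(-1*6))) = sqrt(2404 + 49*(1 + 49*(-6))) = sqrt(2404 + 49*(1 - 294)) = sqrt(2404 + 49*(-293)) = sqrt(2404 - 14357) = sqrt(-11953) = I*sqrt(11953) ≈ 109.33*I)
(R + s(12, -4)) + Z = (I*sqrt(11953) - 4) + 49592 = (-4 + I*sqrt(11953)) + 49592 = 49588 + I*sqrt(11953)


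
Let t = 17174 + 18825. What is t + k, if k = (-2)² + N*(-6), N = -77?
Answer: 36465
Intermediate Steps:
k = 466 (k = (-2)² - 77*(-6) = 4 + 462 = 466)
t = 35999
t + k = 35999 + 466 = 36465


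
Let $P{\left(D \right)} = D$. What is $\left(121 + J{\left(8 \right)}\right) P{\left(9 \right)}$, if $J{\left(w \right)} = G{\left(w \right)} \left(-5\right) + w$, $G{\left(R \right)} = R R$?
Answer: $-1719$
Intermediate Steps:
$G{\left(R \right)} = R^{2}$
$J{\left(w \right)} = w - 5 w^{2}$ ($J{\left(w \right)} = w^{2} \left(-5\right) + w = - 5 w^{2} + w = w - 5 w^{2}$)
$\left(121 + J{\left(8 \right)}\right) P{\left(9 \right)} = \left(121 + 8 \left(1 - 40\right)\right) 9 = \left(121 + 8 \left(-39\right)\right) 9 = \left(121 - 312\right) 9 = \left(-191\right) 9 = -1719$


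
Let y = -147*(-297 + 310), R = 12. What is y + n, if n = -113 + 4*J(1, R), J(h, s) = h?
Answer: -2020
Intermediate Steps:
n = -109 (n = -113 + 4*1 = -113 + 4 = -109)
y = -1911 (y = -147*13 = -1911)
y + n = -1911 - 109 = -2020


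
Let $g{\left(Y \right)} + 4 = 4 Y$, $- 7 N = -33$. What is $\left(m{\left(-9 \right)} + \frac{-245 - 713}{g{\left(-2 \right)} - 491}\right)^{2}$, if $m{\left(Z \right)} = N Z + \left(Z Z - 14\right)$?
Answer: $\frac{8690341284}{12397441} \approx 700.98$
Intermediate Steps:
$N = \frac{33}{7}$ ($N = \left(- \frac{1}{7}\right) \left(-33\right) = \frac{33}{7} \approx 4.7143$)
$g{\left(Y \right)} = -4 + 4 Y$
$m{\left(Z \right)} = -14 + Z^{2} + \frac{33 Z}{7}$ ($m{\left(Z \right)} = \frac{33 Z}{7} + \left(Z Z - 14\right) = \frac{33 Z}{7} + \left(Z^{2} - 14\right) = \frac{33 Z}{7} + \left(-14 + Z^{2}\right) = -14 + Z^{2} + \frac{33 Z}{7}$)
$\left(m{\left(-9 \right)} + \frac{-245 - 713}{g{\left(-2 \right)} - 491}\right)^{2} = \left(\left(-14 + \left(-9\right)^{2} + \frac{33}{7} \left(-9\right)\right) + \frac{-245 - 713}{\left(-4 + 4 \left(-2\right)\right) - 491}\right)^{2} = \left(\left(-14 + 81 - \frac{297}{7}\right) - \frac{958}{\left(-4 - 8\right) - 491}\right)^{2} = \left(\frac{172}{7} - \frac{958}{-12 - 491}\right)^{2} = \left(\frac{172}{7} - \frac{958}{-503}\right)^{2} = \left(\frac{172}{7} - - \frac{958}{503}\right)^{2} = \left(\frac{172}{7} + \frac{958}{503}\right)^{2} = \left(\frac{93222}{3521}\right)^{2} = \frac{8690341284}{12397441}$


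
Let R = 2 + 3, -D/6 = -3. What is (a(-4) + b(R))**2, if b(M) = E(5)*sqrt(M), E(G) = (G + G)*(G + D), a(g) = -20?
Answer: 264900 - 9200*sqrt(5) ≈ 2.4433e+5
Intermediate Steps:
D = 18 (D = -6*(-3) = 18)
R = 5
E(G) = 2*G*(18 + G) (E(G) = (G + G)*(G + 18) = (2*G)*(18 + G) = 2*G*(18 + G))
b(M) = 230*sqrt(M) (b(M) = (2*5*(18 + 5))*sqrt(M) = (2*5*23)*sqrt(M) = 230*sqrt(M))
(a(-4) + b(R))**2 = (-20 + 230*sqrt(5))**2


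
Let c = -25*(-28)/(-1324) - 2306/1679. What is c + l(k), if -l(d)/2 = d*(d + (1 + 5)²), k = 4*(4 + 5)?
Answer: -2882059927/555749 ≈ -5185.9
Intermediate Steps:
k = 36 (k = 4*9 = 36)
l(d) = -2*d*(36 + d) (l(d) = -2*d*(d + (1 + 5)²) = -2*d*(d + 6²) = -2*d*(d + 36) = -2*d*(36 + d))
c = -1057111/555749 (c = 700*(-1/1324) - 2306*1/1679 = -175/331 - 2306/1679 = -1057111/555749 ≈ -1.9021)
c + l(k) = -1057111/555749 - 2*36*(36 + 36) = -1057111/555749 - 2*36*72 = -1057111/555749 - 5184 = -2882059927/555749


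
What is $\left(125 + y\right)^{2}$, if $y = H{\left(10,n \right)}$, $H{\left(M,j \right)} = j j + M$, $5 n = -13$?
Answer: $\frac{12559936}{625} \approx 20096.0$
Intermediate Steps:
$n = - \frac{13}{5}$ ($n = \frac{1}{5} \left(-13\right) = - \frac{13}{5} \approx -2.6$)
$H{\left(M,j \right)} = M + j^{2}$ ($H{\left(M,j \right)} = j^{2} + M = M + j^{2}$)
$y = \frac{419}{25}$ ($y = 10 + \left(- \frac{13}{5}\right)^{2} = 10 + \frac{169}{25} = \frac{419}{25} \approx 16.76$)
$\left(125 + y\right)^{2} = \left(125 + \frac{419}{25}\right)^{2} = \left(\frac{3544}{25}\right)^{2} = \frac{12559936}{625}$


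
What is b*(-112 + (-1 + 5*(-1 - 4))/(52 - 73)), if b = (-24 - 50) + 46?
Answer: 9304/3 ≈ 3101.3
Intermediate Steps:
b = -28 (b = -74 + 46 = -28)
b*(-112 + (-1 + 5*(-1 - 4))/(52 - 73)) = -28*(-112 + (-1 + 5*(-1 - 4))/(52 - 73)) = -28*(-112 + (-1 + 5*(-5))/(-21)) = -28*(-112 + (-1 - 25)*(-1/21)) = -28*(-112 - 26*(-1/21)) = -28*(-112 + 26/21) = -28*(-2326/21) = 9304/3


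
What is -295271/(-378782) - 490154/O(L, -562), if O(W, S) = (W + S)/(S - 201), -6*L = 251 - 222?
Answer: -849957399678713/1288237582 ≈ -6.5978e+5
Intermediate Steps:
L = -29/6 (L = -(251 - 222)/6 = -1/6*29 = -29/6 ≈ -4.8333)
O(W, S) = (S + W)/(-201 + S)
-295271/(-378782) - 490154/O(L, -562) = -295271/(-378782) - 490154*(-201 - 562)/(-562 - 29/6) = -295271*(-1/378782) - 490154/(-3401/6/(-763)) = 295271/378782 - 490154/((-1/763*(-3401/6))) = 295271/378782 - 490154/3401/4578 = 295271/378782 - 490154*4578/3401 = 295271/378782 - 2243925012/3401 = -849957399678713/1288237582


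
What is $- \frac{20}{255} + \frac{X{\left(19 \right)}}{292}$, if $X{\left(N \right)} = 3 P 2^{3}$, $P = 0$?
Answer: $- \frac{4}{51} \approx -0.078431$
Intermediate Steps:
$X{\left(N \right)} = 0$ ($X{\left(N \right)} = 3 \cdot 0 \cdot 2^{3} = 0 \cdot 8 = 0$)
$- \frac{20}{255} + \frac{X{\left(19 \right)}}{292} = - \frac{20}{255} + \frac{0}{292} = \left(-20\right) \frac{1}{255} + 0 \cdot \frac{1}{292} = - \frac{4}{51} + 0 = - \frac{4}{51}$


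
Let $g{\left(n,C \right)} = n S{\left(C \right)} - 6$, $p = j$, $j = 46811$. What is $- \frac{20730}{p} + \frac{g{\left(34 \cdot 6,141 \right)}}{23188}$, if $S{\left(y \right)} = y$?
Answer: $\frac{432751749}{542726734} \approx 0.79737$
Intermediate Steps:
$p = 46811$
$g{\left(n,C \right)} = -6 + C n$ ($g{\left(n,C \right)} = n C - 6 = C n - 6 = -6 + C n$)
$- \frac{20730}{p} + \frac{g{\left(34 \cdot 6,141 \right)}}{23188} = - \frac{20730}{46811} + \frac{-6 + 141 \cdot 34 \cdot 6}{23188} = \left(-20730\right) \frac{1}{46811} + \left(-6 + 141 \cdot 204\right) \frac{1}{23188} = - \frac{20730}{46811} + \left(-6 + 28764\right) \frac{1}{23188} = - \frac{20730}{46811} + 28758 \cdot \frac{1}{23188} = - \frac{20730}{46811} + \frac{14379}{11594} = \frac{432751749}{542726734}$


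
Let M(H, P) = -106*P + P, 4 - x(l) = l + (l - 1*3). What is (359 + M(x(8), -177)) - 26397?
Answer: -7453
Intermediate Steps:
x(l) = 7 - 2*l (x(l) = 4 - (l + (l - 1*3)) = 4 - (l + (l - 3)) = 4 - (l + (-3 + l)) = 4 - (-3 + 2*l) = 4 + (3 - 2*l) = 7 - 2*l)
M(H, P) = -105*P
(359 + M(x(8), -177)) - 26397 = (359 - 105*(-177)) - 26397 = (359 + 18585) - 26397 = 18944 - 26397 = -7453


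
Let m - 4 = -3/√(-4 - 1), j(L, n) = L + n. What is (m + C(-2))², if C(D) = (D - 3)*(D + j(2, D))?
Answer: 971/5 + 84*I*√5/5 ≈ 194.2 + 37.566*I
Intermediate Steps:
C(D) = (-3 + D)*(2 + 2*D) (C(D) = (D - 3)*(D + (2 + D)) = (-3 + D)*(2 + 2*D))
m = 4 + 3*I*√5/5 (m = 4 - 3/√(-4 - 1) = 4 - 3*(-I*√5/5) = 4 - (-3)*I*√5/5 = 4 + 3*I*√5/5 ≈ 4.0 + 1.3416*I)
(m + C(-2))² = ((4 + 3*I*√5/5) + (-6 - 4*(-2) + 2*(-2)²))² = ((4 + 3*I*√5/5) + (-6 + 8 + 2*4))² = ((4 + 3*I*√5/5) + (-6 + 8 + 8))² = ((4 + 3*I*√5/5) + 10)² = (14 + 3*I*√5/5)²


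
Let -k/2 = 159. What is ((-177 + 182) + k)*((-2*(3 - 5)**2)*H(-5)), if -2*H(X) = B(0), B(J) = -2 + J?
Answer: 2504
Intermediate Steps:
k = -318 (k = -2*159 = -318)
H(X) = 1 (H(X) = -(-2 + 0)/2 = -1/2*(-2) = 1)
((-177 + 182) + k)*((-2*(3 - 5)**2)*H(-5)) = ((-177 + 182) - 318)*(-2*(3 - 5)**2*1) = (5 - 318)*(-2*(-2)**2*1) = -313*(-2*4) = -(-2504) = -313*(-8) = 2504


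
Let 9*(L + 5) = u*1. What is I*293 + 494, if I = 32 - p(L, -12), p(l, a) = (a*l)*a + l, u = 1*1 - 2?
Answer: 2043140/9 ≈ 2.2702e+5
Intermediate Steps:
u = -1 (u = 1 - 2 = -1)
L = -46/9 (L = -5 + (-1*1)/9 = -5 + (⅑)*(-1) = -5 - ⅑ = -46/9 ≈ -5.1111)
p(l, a) = l + l*a² (p(l, a) = l*a² + l = l + l*a²)
I = 6958/9 (I = 32 - (-46)*(1 + (-12)²)/9 = 32 - (-46)*(1 + 144)/9 = 32 - (-46)*145/9 = 32 - 1*(-6670/9) = 32 + 6670/9 = 6958/9 ≈ 773.11)
I*293 + 494 = (6958/9)*293 + 494 = 2038694/9 + 494 = 2043140/9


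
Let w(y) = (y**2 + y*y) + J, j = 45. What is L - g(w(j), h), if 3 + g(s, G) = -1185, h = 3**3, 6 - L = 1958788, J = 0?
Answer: -1957594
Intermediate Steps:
w(y) = 2*y**2 (w(y) = (y**2 + y*y) + 0 = (y**2 + y**2) + 0 = 2*y**2 + 0 = 2*y**2)
L = -1958782 (L = 6 - 1*1958788 = 6 - 1958788 = -1958782)
h = 27
g(s, G) = -1188 (g(s, G) = -3 - 1185 = -1188)
L - g(w(j), h) = -1958782 - 1*(-1188) = -1958782 + 1188 = -1957594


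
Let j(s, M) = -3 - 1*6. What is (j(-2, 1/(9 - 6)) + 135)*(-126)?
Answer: -15876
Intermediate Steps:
j(s, M) = -9 (j(s, M) = -3 - 6 = -9)
(j(-2, 1/(9 - 6)) + 135)*(-126) = (-9 + 135)*(-126) = 126*(-126) = -15876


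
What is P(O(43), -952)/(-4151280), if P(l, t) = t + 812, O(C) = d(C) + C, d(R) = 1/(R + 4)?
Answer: 1/29652 ≈ 3.3725e-5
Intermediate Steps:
d(R) = 1/(4 + R)
O(C) = C + 1/(4 + C) (O(C) = 1/(4 + C) + C = C + 1/(4 + C))
P(l, t) = 812 + t
P(O(43), -952)/(-4151280) = (812 - 952)/(-4151280) = -140*(-1/4151280) = 1/29652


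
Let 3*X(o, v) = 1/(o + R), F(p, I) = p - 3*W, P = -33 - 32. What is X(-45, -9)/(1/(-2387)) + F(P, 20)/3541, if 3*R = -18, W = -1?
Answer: 8442881/541773 ≈ 15.584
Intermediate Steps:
R = -6 (R = (⅓)*(-18) = -6)
P = -65
F(p, I) = 3 + p (F(p, I) = p - 3*(-1) = p + 3 = 3 + p)
X(o, v) = 1/(3*(-6 + o)) (X(o, v) = 1/(3*(o - 6)) = 1/(3*(-6 + o)))
X(-45, -9)/(1/(-2387)) + F(P, 20)/3541 = (1/(3*(-6 - 45)))/(1/(-2387)) + (3 - 65)/3541 = ((⅓)/(-51))/(-1/2387) - 62*1/3541 = ((⅓)*(-1/51))*(-2387) - 62/3541 = -1/153*(-2387) - 62/3541 = 2387/153 - 62/3541 = 8442881/541773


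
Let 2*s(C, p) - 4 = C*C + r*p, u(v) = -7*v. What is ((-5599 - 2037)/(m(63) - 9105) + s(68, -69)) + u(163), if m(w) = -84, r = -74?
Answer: 34245850/9189 ≈ 3726.8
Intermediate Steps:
s(C, p) = 2 + C**2/2 - 37*p (s(C, p) = 2 + (C*C - 74*p)/2 = 2 + (C**2 - 74*p)/2 = 2 + (C**2/2 - 37*p) = 2 + C**2/2 - 37*p)
((-5599 - 2037)/(m(63) - 9105) + s(68, -69)) + u(163) = ((-5599 - 2037)/(-84 - 9105) + (2 + (1/2)*68**2 - 37*(-69))) - 7*163 = (-7636/(-9189) + (2 + (1/2)*4624 + 2553)) - 1141 = (-7636*(-1/9189) + (2 + 2312 + 2553)) - 1141 = (7636/9189 + 4867) - 1141 = 44730499/9189 - 1141 = 34245850/9189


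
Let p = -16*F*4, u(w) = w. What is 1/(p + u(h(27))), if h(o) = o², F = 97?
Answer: -1/5479 ≈ -0.00018252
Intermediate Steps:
p = -6208 (p = -16*97*4 = -1552*4 = -6208)
1/(p + u(h(27))) = 1/(-6208 + 27²) = 1/(-6208 + 729) = 1/(-5479) = -1/5479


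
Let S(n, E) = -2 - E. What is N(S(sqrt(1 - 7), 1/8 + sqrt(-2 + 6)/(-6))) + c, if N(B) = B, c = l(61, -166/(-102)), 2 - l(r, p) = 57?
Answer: -1363/24 ≈ -56.792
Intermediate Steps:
l(r, p) = -55 (l(r, p) = 2 - 1*57 = 2 - 57 = -55)
c = -55
N(S(sqrt(1 - 7), 1/8 + sqrt(-2 + 6)/(-6))) + c = (-2 - (1/8 + sqrt(-2 + 6)/(-6))) - 55 = (-2 - (1*(1/8) + sqrt(4)*(-1/6))) - 55 = (-2 - (1/8 + 2*(-1/6))) - 55 = (-2 - (1/8 - 1/3)) - 55 = (-2 - 1*(-5/24)) - 55 = (-2 + 5/24) - 55 = -43/24 - 55 = -1363/24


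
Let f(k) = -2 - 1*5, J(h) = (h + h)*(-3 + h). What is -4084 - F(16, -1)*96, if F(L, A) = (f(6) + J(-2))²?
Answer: -20308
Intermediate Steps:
J(h) = 2*h*(-3 + h) (J(h) = (2*h)*(-3 + h) = 2*h*(-3 + h))
f(k) = -7 (f(k) = -2 - 5 = -7)
F(L, A) = 169 (F(L, A) = (-7 + 2*(-2)*(-3 - 2))² = (-7 + 2*(-2)*(-5))² = (-7 + 20)² = 13² = 169)
-4084 - F(16, -1)*96 = -4084 - 169*96 = -4084 - 1*16224 = -4084 - 16224 = -20308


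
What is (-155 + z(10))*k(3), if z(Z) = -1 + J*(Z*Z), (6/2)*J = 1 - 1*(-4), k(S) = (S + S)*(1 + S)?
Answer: 256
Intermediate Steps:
k(S) = 2*S*(1 + S) (k(S) = (2*S)*(1 + S) = 2*S*(1 + S))
J = 5/3 (J = (1 - 1*(-4))/3 = (1 + 4)/3 = (⅓)*5 = 5/3 ≈ 1.6667)
z(Z) = -1 + 5*Z²/3 (z(Z) = -1 + 5*(Z*Z)/3 = -1 + 5*Z²/3)
(-155 + z(10))*k(3) = (-155 + (-1 + (5/3)*10²))*(2*3*(1 + 3)) = (-155 + (-1 + (5/3)*100))*(2*3*4) = (-155 + (-1 + 500/3))*24 = (-155 + 497/3)*24 = (32/3)*24 = 256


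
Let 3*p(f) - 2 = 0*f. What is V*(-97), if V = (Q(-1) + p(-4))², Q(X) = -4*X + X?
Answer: -11737/9 ≈ -1304.1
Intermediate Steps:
p(f) = ⅔ (p(f) = ⅔ + (0*f)/3 = ⅔ + (⅓)*0 = ⅔ + 0 = ⅔)
Q(X) = -3*X
V = 121/9 (V = (-3*(-1) + ⅔)² = (3 + ⅔)² = (11/3)² = 121/9 ≈ 13.444)
V*(-97) = (121/9)*(-97) = -11737/9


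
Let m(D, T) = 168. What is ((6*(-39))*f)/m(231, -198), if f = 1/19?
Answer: -39/532 ≈ -0.073308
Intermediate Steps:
f = 1/19 ≈ 0.052632
((6*(-39))*f)/m(231, -198) = ((6*(-39))*(1/19))/168 = -234*1/19*(1/168) = -234/19*1/168 = -39/532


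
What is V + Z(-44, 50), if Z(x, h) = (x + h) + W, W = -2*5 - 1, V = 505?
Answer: 500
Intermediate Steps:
W = -11 (W = -10 - 1 = -11)
Z(x, h) = -11 + h + x (Z(x, h) = (x + h) - 11 = (h + x) - 11 = -11 + h + x)
V + Z(-44, 50) = 505 + (-11 + 50 - 44) = 505 - 5 = 500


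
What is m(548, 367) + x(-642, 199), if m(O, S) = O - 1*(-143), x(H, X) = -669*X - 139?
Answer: -132579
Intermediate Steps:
x(H, X) = -139 - 669*X
m(O, S) = 143 + O (m(O, S) = O + 143 = 143 + O)
m(548, 367) + x(-642, 199) = (143 + 548) + (-139 - 669*199) = 691 + (-139 - 133131) = 691 - 133270 = -132579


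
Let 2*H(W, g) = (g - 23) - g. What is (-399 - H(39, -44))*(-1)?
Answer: 775/2 ≈ 387.50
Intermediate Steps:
H(W, g) = -23/2 (H(W, g) = ((g - 23) - g)/2 = ((-23 + g) - g)/2 = (½)*(-23) = -23/2)
(-399 - H(39, -44))*(-1) = (-399 - 1*(-23/2))*(-1) = (-399 + 23/2)*(-1) = -775/2*(-1) = 775/2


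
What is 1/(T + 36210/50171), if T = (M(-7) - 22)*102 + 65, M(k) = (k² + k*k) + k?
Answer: 50171/356400823 ≈ 0.00014077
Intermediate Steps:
M(k) = k + 2*k² (M(k) = (k² + k²) + k = 2*k² + k = k + 2*k²)
T = 7103 (T = (-7*(1 + 2*(-7)) - 22)*102 + 65 = (-7*(1 - 14) - 22)*102 + 65 = (-7*(-13) - 22)*102 + 65 = (91 - 22)*102 + 65 = 69*102 + 65 = 7038 + 65 = 7103)
1/(T + 36210/50171) = 1/(7103 + 36210/50171) = 1/(356400823/50171) = 50171/356400823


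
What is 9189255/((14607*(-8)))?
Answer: -3063085/38952 ≈ -78.637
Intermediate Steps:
9189255/((14607*(-8))) = 9189255/(-116856) = 9189255*(-1/116856) = -3063085/38952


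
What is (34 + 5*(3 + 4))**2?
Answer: 4761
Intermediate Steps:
(34 + 5*(3 + 4))**2 = (34 + 5*7)**2 = (34 + 35)**2 = 69**2 = 4761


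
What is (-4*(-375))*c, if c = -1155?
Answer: -1732500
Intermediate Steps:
(-4*(-375))*c = -4*(-375)*(-1155) = 1500*(-1155) = -1732500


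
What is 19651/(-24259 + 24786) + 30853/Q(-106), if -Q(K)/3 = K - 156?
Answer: 31705217/414222 ≈ 76.542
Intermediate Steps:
Q(K) = 468 - 3*K (Q(K) = -3*(K - 156) = -3*(-156 + K) = 468 - 3*K)
19651/(-24259 + 24786) + 30853/Q(-106) = 19651/(-24259 + 24786) + 30853/(468 - 3*(-106)) = 19651/527 + 30853/(468 + 318) = 19651*(1/527) + 30853/786 = 19651/527 + 30853*(1/786) = 19651/527 + 30853/786 = 31705217/414222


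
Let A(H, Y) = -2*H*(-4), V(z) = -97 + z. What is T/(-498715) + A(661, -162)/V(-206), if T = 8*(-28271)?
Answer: -2568676016/151110645 ≈ -16.999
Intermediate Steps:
A(H, Y) = 8*H
T = -226168
T/(-498715) + A(661, -162)/V(-206) = -226168/(-498715) + (8*661)/(-97 - 206) = -226168*(-1/498715) + 5288/(-303) = 226168/498715 + 5288*(-1/303) = 226168/498715 - 5288/303 = -2568676016/151110645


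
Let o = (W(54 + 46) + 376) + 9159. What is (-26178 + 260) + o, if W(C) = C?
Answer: -16283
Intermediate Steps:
o = 9635 (o = ((54 + 46) + 376) + 9159 = (100 + 376) + 9159 = 476 + 9159 = 9635)
(-26178 + 260) + o = (-26178 + 260) + 9635 = -25918 + 9635 = -16283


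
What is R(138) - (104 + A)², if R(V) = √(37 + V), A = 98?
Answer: -40804 + 5*√7 ≈ -40791.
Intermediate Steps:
R(138) - (104 + A)² = √(37 + 138) - (104 + 98)² = √175 - 1*202² = 5*√7 - 1*40804 = 5*√7 - 40804 = -40804 + 5*√7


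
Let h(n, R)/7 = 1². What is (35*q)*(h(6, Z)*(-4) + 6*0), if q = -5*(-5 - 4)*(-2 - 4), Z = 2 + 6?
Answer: 264600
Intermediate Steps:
Z = 8
q = -270 (q = -(-45)*(-6) = -5*54 = -270)
h(n, R) = 7 (h(n, R) = 7*1² = 7*1 = 7)
(35*q)*(h(6, Z)*(-4) + 6*0) = (35*(-270))*(7*(-4) + 6*0) = -9450*(-28 + 0) = -9450*(-28) = 264600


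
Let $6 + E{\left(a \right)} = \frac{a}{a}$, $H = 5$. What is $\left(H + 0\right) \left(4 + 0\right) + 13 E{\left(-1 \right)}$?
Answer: $-45$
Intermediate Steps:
$E{\left(a \right)} = -5$ ($E{\left(a \right)} = -6 + \frac{a}{a} = -6 + 1 = -5$)
$\left(H + 0\right) \left(4 + 0\right) + 13 E{\left(-1 \right)} = \left(5 + 0\right) \left(4 + 0\right) + 13 \left(-5\right) = 5 \cdot 4 - 65 = 20 - 65 = -45$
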